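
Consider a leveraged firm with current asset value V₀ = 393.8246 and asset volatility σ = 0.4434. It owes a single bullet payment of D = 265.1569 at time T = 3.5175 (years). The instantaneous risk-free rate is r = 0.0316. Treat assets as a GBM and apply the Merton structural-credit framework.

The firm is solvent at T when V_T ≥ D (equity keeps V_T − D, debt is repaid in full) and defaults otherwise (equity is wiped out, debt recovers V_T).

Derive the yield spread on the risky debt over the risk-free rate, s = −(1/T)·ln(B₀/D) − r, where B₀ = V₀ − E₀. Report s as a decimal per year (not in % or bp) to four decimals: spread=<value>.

spread=0.0529

d₁ = [ln(V₀/D) + (r + σ²/2)T] / (σ√T)
   = [ln(393.8246/265.1569) + (0.0316 + 0.5·0.4434²)·3.5175] / (0.4434·√3.5175)
   = [0.395584 + 0.456930] / 0.831597 = 1.025153
d₂ = d₁ − σ√T = 1.025153 − 0.831597 = 0.193556
N(d₁) = 0.847354,  N(d₂) = 0.576738,  e^(−rT) = 0.894802
E₀ = V₀·N(d₁) − D·e^(−rT)·N(d₂)
   = 393.8246·0.847354 − 265.1569·0.894802·0.576738 = 196.870444
B₀ = V₀ − E₀ = 393.8246 − 196.870444 = 196.954156
spread = −(1/T)·ln(B₀/D) − r = −(1/3.5175)·ln(196.954156/265.1569) − 0.0316 = 0.05293468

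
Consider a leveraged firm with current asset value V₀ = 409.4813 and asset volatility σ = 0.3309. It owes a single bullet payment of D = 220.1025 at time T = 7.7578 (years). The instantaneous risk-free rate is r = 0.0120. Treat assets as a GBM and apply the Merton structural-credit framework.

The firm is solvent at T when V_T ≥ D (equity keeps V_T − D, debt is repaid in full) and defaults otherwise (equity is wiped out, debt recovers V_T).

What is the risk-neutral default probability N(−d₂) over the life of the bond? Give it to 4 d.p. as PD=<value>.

d₁ = [ln(V₀/D) + (r + σ²/2)T] / (σ√T)
   = [ln(409.4813/220.1025) + (0.0120 + 0.5·0.3309²)·7.7578] / (0.3309·√7.7578)
   = [0.620798 + 0.517813] / 0.921650 = 1.235405
d₂ = d₁ − σ√T = 1.235405 − 0.921650 = 0.313755
risk-neutral PD = N(−d₂) = N(-0.313755) = 0.376854

PD=0.3769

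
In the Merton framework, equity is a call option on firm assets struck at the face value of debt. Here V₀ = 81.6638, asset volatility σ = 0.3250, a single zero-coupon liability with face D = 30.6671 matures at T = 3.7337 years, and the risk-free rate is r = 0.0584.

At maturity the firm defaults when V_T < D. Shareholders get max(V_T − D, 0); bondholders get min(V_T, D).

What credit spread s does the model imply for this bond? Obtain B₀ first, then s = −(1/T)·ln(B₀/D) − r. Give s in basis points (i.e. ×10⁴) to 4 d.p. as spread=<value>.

d₁ = [ln(V₀/D) + (r + σ²/2)T] / (σ√T)
   = [ln(81.6638/30.6671) + (0.0584 + 0.5·0.3250²)·3.7337] / (0.3250·√3.7337)
   = [0.979420 + 0.415234] / 0.627990 = 2.220821
d₂ = d₁ − σ√T = 2.220821 − 0.627990 = 1.592831
N(d₁) = 0.986818,  N(d₂) = 0.944401,  e^(−rT) = 0.804087
E₀ = V₀·N(d₁) − D·e^(−rT)·N(d₂)
   = 81.6638·0.986818 − 30.6671·0.804087·0.944401 = 57.299354
B₀ = V₀ − E₀ = 81.6638 − 57.299354 = 24.364446
spread = −(1/T)·ln(B₀/D) − r = −(1/3.7337)·ln(24.364446/30.6671) − 0.0584 = 0.00321863
in basis points: 0.00321863 × 10⁴ = 32.1863 bp

spread=32.1863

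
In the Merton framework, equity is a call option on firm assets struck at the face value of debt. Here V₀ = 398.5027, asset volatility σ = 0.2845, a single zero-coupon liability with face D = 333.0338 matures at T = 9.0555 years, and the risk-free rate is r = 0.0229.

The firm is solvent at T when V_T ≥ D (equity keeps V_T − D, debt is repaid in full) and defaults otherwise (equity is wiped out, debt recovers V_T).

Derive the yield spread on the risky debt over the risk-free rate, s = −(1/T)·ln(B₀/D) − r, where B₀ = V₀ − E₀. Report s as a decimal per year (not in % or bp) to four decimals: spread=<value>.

spread=0.0263

d₁ = [ln(V₀/D) + (r + σ²/2)T] / (σ√T)
   = [ln(398.5027/333.0338) + (0.0229 + 0.5·0.2845²)·9.0555] / (0.2845·√9.0555)
   = [0.179470 + 0.573848] / 0.856128 = 0.879914
d₂ = d₁ − σ√T = 0.879914 − 0.856128 = 0.023786
N(d₁) = 0.810547,  N(d₂) = 0.509488,  e^(−rT) = 0.812718
E₀ = V₀·N(d₁) − D·e^(−rT)·N(d₂)
   = 398.5027·0.810547 − 333.0338·0.812718·0.509488 = 185.105701
B₀ = V₀ − E₀ = 398.5027 − 185.105701 = 213.396999
spread = −(1/T)·ln(B₀/D) − r = −(1/9.0555)·ln(213.396999/333.0338) − 0.0229 = 0.02625131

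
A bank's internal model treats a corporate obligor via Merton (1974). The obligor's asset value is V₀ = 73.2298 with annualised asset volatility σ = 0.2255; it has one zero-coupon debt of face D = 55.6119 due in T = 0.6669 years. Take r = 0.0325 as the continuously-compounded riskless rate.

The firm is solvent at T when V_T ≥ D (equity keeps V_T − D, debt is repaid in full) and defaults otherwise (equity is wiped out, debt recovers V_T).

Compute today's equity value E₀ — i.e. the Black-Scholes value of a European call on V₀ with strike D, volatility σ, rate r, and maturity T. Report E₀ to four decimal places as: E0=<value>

d₁ = [ln(V₀/D) + (r + σ²/2)T] / (σ√T)
   = [ln(73.2298/55.6119) + (0.0325 + 0.5·0.2255²)·0.6669] / (0.2255·√0.6669)
   = [0.275205 + 0.038630] / 0.184152 = 1.704218
d₂ = d₁ − σ√T = 1.704218 − 0.184152 = 1.520066
N(d₁) = 0.955830,  N(d₂) = 0.935753,  e^(−rT) = 0.978559
E₀ = V₀·N(d₁) − D·e^(−rT)·N(d₂)
   = 73.2298·0.955830 − 55.6119·0.978559·0.935753 = 19.072007

E0=19.0720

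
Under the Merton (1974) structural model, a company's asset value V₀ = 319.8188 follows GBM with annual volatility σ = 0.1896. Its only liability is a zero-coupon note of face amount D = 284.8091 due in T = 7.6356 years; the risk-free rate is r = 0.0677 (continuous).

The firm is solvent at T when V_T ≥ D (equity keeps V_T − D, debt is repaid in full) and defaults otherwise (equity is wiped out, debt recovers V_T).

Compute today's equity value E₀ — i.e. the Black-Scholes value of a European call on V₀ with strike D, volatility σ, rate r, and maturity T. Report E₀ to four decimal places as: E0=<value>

E0=156.5586

d₁ = [ln(V₀/D) + (r + σ²/2)T] / (σ√T)
   = [ln(319.8188/284.8091) + (0.0677 + 0.5·0.1896²)·7.6356] / (0.1896·√7.6356)
   = [0.115935 + 0.654173] / 0.523914 = 1.469914
d₂ = d₁ − σ√T = 1.469914 − 0.523914 = 0.946000
N(d₁) = 0.929207,  N(d₂) = 0.827926,  e^(−rT) = 0.596348
E₀ = V₀·N(d₁) − D·e^(−rT)·N(d₂)
   = 319.8188·0.929207 − 284.8091·0.596348·0.827926 = 156.558586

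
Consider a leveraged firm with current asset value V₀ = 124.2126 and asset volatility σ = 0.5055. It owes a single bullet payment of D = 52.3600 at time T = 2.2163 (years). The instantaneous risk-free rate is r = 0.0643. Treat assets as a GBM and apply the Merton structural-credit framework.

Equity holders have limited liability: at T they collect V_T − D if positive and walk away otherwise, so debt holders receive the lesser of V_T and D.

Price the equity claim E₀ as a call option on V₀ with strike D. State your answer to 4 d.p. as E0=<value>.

E0=81.0686

d₁ = [ln(V₀/D) + (r + σ²/2)T] / (σ√T)
   = [ln(124.2126/52.3600) + (0.0643 + 0.5·0.5055²)·2.2163] / (0.5055·√2.2163)
   = [0.863852 + 0.425674] / 0.752550 = 1.713541
d₂ = d₁ − σ√T = 1.713541 − 0.752550 = 0.960991
N(d₁) = 0.956693,  N(d₂) = 0.831722,  e^(−rT) = 0.867181
E₀ = V₀·N(d₁) − D·e^(−rT)·N(d₂)
   = 124.2126·0.956693 − 52.3600·0.867181·0.831722 = 81.068587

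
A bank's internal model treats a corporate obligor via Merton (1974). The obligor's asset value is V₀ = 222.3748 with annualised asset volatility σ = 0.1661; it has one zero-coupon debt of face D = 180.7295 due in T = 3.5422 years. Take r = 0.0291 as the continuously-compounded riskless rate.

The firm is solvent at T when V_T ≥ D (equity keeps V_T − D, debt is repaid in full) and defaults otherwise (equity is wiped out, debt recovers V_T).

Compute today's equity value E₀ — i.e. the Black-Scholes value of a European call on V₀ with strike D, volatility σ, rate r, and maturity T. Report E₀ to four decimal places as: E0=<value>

d₁ = [ln(V₀/D) + (r + σ²/2)T] / (σ√T)
   = [ln(222.3748/180.7295) + (0.0291 + 0.5·0.1661²)·3.5422] / (0.1661·√3.5422)
   = [0.207363 + 0.151941] / 0.312612 = 1.149360
d₂ = d₁ − σ√T = 1.149360 − 0.312612 = 0.836747
N(d₁) = 0.874796,  N(d₂) = 0.798633,  e^(−rT) = 0.902057
E₀ = V₀·N(d₁) − D·e^(−rT)·N(d₂)
   = 222.3748·0.874796 − 180.7295·0.902057·0.798633 = 64.332940

E0=64.3329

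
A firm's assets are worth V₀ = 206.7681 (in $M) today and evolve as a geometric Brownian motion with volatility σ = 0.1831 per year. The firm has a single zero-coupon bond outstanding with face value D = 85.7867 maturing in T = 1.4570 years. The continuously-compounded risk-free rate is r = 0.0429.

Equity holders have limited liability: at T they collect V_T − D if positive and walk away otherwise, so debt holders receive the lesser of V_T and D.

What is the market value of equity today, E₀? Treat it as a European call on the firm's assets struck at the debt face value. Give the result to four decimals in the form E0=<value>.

d₁ = [ln(V₀/D) + (r + σ²/2)T] / (σ√T)
   = [ln(206.7681/85.7867) + (0.0429 + 0.5·0.1831²)·1.4570] / (0.1831·√1.4570)
   = [0.879734 + 0.086929] / 0.221013 = 4.373779
d₂ = d₁ − σ√T = 4.373779 − 0.221013 = 4.152765
N(d₁) = 0.999994,  N(d₂) = 0.999984,  e^(−rT) = 0.939408
E₀ = V₀·N(d₁) − D·e^(−rT)·N(d₂)
   = 206.7681·0.999994 − 85.7867·0.939408·0.999984 = 126.179442

E0=126.1794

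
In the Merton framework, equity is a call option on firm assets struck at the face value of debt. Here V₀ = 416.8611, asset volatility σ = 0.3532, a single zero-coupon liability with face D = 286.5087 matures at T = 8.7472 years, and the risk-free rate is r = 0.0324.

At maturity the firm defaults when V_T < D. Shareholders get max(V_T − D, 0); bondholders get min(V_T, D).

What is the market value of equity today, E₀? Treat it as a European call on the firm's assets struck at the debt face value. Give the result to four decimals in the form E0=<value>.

d₁ = [ln(V₀/D) + (r + σ²/2)T] / (σ√T)
   = [ln(416.8611/286.5087) + (0.0324 + 0.5·0.3532²)·8.7472] / (0.3532·√8.7472)
   = [0.374984 + 0.829017] / 1.044613 = 1.152582
d₂ = d₁ − σ√T = 1.152582 − 1.044613 = 0.107969
N(d₁) = 0.875459,  N(d₂) = 0.542990,  e^(−rT) = 0.753211
E₀ = V₀·N(d₁) − D·e^(−rT)·N(d₂)
   = 416.8611·0.875459 − 286.5087·0.753211·0.542990 = 247.766663

E0=247.7667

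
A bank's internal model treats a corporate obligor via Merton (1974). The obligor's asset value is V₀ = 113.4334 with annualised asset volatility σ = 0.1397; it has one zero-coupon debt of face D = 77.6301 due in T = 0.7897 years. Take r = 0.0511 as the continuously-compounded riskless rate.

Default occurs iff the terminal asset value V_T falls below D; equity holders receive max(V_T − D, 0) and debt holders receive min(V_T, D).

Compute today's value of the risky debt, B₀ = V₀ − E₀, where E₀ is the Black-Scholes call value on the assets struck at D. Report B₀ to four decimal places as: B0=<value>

d₁ = [ln(V₀/D) + (r + σ²/2)T] / (σ√T)
   = [ln(113.4334/77.6301) + (0.0511 + 0.5·0.1397²)·0.7897] / (0.1397·√0.7897)
   = [0.379261 + 0.048060] / 0.124144 = 3.442120
d₂ = d₁ − σ√T = 3.442120 − 0.124144 = 3.317975
N(d₁) = 0.999711,  N(d₂) = 0.999547,  e^(−rT) = 0.960450
E₀ = V₀·N(d₁) − D·e^(−rT)·N(d₂)
   = 113.4334·0.999711 − 77.6301·0.960450·0.999547 = 38.874661
B₀ = V₀ − E₀ = 113.4334 − 38.874661 = 74.558739

B0=74.5587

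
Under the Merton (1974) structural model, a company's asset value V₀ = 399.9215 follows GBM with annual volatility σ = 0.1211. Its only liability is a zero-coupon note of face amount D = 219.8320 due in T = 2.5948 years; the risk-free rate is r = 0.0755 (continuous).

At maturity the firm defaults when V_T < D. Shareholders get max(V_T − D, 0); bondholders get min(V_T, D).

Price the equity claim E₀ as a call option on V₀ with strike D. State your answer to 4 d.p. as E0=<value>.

E0=219.2004

d₁ = [ln(V₀/D) + (r + σ²/2)T] / (σ√T)
   = [ln(399.9215/219.8320) + (0.0755 + 0.5·0.1211²)·2.5948] / (0.1211·√2.5948)
   = [0.598405 + 0.214934] / 0.195073 = 4.169417
d₂ = d₁ − σ√T = 4.169417 − 0.195073 = 3.974345
N(d₁) = 0.999985,  N(d₂) = 0.999965,  e^(−rT) = 0.822088
E₀ = V₀·N(d₁) − D·e^(−rT)·N(d₂)
   = 399.9215·0.999985 − 219.8320·0.822088·0.999965 = 219.200443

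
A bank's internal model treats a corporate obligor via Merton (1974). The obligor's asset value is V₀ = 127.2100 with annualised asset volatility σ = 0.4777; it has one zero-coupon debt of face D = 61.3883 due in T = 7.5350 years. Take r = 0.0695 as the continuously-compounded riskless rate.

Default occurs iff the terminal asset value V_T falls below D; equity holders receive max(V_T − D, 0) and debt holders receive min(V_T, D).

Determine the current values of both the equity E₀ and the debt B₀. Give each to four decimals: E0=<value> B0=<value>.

d₁ = [ln(V₀/D) + (r + σ²/2)T] / (σ√T)
   = [ln(127.2100/61.3883) + (0.0695 + 0.5·0.4777²)·7.5350] / (0.4777·√7.5350)
   = [0.728620 + 1.383416] / 1.311284 = 1.610662
d₂ = d₁ − σ√T = 1.610662 − 1.311284 = 0.299378
N(d₁) = 0.946373,  N(d₂) = 0.617674,  e^(−rT) = 0.592335
E₀ = V₀·N(d₁) − D·e^(−rT)·N(d₂)
   = 127.2100·0.946373 − 61.3883·0.592335·0.617674 = 97.928002
B₀ = V₀ − E₀ = 127.2100 − 97.928002 = 29.281998

E0=97.9280 B0=29.2820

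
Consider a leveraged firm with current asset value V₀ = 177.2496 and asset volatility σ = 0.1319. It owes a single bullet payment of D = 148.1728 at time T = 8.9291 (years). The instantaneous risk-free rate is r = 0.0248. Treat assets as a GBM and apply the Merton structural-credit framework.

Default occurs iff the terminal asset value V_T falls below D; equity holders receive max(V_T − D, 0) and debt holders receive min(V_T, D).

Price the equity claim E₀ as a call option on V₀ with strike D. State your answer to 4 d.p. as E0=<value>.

E0=63.0692

d₁ = [ln(V₀/D) + (r + σ²/2)T] / (σ√T)
   = [ln(177.2496/148.1728) + (0.0248 + 0.5·0.1319²)·8.9291] / (0.1319·√8.9291)
   = [0.179180 + 0.299114] / 0.394138 = 1.213518
d₂ = d₁ − σ√T = 1.213518 − 0.394138 = 0.819380
N(d₁) = 0.887534,  N(d₂) = 0.793715,  e^(−rT) = 0.801363
E₀ = V₀·N(d₁) − D·e^(−rT)·N(d₂)
   = 177.2496·0.887534 − 148.1728·0.801363·0.793715 = 63.069213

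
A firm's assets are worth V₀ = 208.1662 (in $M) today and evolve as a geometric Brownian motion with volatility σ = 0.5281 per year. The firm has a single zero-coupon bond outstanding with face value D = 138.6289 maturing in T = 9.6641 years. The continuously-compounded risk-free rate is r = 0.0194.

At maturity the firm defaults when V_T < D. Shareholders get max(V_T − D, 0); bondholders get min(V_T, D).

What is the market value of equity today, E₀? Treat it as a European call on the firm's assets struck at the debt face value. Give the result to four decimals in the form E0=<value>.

d₁ = [ln(V₀/D) + (r + σ²/2)T] / (σ√T)
   = [ln(208.1662/138.6289) + (0.0194 + 0.5·0.5281²)·9.6641] / (0.5281·√9.6641)
   = [0.406536 + 1.535092] / 1.641712 = 1.182685
d₂ = d₁ − σ√T = 1.182685 − 1.641712 = -0.459026
N(d₁) = 0.881533,  N(d₂) = 0.323108,  e^(−rT) = 0.829043
E₀ = V₀·N(d₁) − D·e^(−rT)·N(d₂)
   = 208.1662·0.881533 − 138.6289·0.829043·0.323108 = 146.370857

E0=146.3709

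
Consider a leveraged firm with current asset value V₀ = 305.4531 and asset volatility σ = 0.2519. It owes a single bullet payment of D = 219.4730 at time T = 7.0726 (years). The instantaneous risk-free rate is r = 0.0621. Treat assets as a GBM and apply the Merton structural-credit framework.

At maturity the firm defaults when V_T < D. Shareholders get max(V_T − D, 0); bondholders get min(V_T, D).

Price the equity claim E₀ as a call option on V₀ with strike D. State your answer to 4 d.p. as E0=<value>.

d₁ = [ln(V₀/D) + (r + σ²/2)T] / (σ√T)
   = [ln(305.4531/219.4730) + (0.0621 + 0.5·0.2519²)·7.0726] / (0.2519·√7.0726)
   = [0.330567 + 0.663599] / 0.669912 = 1.484026
d₂ = d₁ − σ√T = 1.484026 − 0.669912 = 0.814114
N(d₁) = 0.931099,  N(d₂) = 0.792210,  e^(−rT) = 0.644546
E₀ = V₀·N(d₁) − D·e^(−rT)·N(d₂)
   = 305.4531·0.931099 − 219.4730·0.644546·0.792210 = 172.340596

E0=172.3406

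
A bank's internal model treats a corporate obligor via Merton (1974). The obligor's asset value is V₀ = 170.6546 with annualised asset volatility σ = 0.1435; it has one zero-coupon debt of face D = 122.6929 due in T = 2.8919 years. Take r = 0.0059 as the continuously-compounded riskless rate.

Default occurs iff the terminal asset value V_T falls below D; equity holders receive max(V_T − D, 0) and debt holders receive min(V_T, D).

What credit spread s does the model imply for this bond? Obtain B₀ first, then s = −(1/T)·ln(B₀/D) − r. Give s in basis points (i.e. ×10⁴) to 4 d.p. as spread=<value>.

spread=35.0467

d₁ = [ln(V₀/D) + (r + σ²/2)T] / (σ√T)
   = [ln(170.6546/122.6929) + (0.0059 + 0.5·0.1435²)·2.8919] / (0.1435·√2.8919)
   = [0.329957 + 0.046838] / 0.244030 = 1.544050
d₂ = d₁ − σ√T = 1.544050 − 0.244030 = 1.300020
N(d₁) = 0.938712,  N(d₂) = 0.903203,  e^(−rT) = 0.983083
E₀ = V₀·N(d₁) − D·e^(−rT)·N(d₂)
   = 170.6546·0.938712 − 122.6929·0.983083·0.903203 = 51.253654
B₀ = V₀ − E₀ = 170.6546 − 51.253654 = 119.400946
spread = −(1/T)·ln(B₀/D) − r = −(1/2.8919)·ln(119.400946/122.6929) − 0.0059 = 0.00350467
in basis points: 0.00350467 × 10⁴ = 35.0467 bp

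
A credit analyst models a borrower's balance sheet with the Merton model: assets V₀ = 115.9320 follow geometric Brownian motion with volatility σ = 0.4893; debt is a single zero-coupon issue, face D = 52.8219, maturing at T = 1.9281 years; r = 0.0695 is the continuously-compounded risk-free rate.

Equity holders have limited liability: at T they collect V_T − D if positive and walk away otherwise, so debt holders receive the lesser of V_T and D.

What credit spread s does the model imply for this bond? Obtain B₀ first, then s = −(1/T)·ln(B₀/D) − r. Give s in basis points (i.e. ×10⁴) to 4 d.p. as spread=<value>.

d₁ = [ln(V₀/D) + (r + σ²/2)T] / (σ√T)
   = [ln(115.9320/52.8219) + (0.0695 + 0.5·0.4893²)·1.9281] / (0.4893·√1.9281)
   = [0.786078 + 0.364810] / 0.679423 = 1.693921
d₂ = d₁ − σ√T = 1.693921 − 0.679423 = 1.014499
N(d₁) = 0.954860,  N(d₂) = 0.844828,  e^(−rT) = 0.874587
E₀ = V₀·N(d₁) − D·e^(−rT)·N(d₂)
   = 115.9320·0.954860 − 52.8219·0.874587·0.844828 = 71.670001
B₀ = V₀ − E₀ = 115.9320 − 71.670001 = 44.261999
spread = −(1/T)·ln(B₀/D) − r = −(1/1.9281)·ln(44.261999/52.8219) − 0.0695 = 0.02219617
in basis points: 0.02219617 × 10⁴ = 221.9617 bp

spread=221.9617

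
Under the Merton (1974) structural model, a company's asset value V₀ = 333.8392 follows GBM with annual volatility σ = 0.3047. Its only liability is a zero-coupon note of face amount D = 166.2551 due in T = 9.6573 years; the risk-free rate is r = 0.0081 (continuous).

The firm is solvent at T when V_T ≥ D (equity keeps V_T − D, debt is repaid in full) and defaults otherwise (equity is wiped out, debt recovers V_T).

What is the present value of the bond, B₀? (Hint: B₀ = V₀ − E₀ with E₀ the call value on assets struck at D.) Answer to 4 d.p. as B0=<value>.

B0=130.4033

d₁ = [ln(V₀/D) + (r + σ²/2)T] / (σ√T)
   = [ln(333.8392/166.2551) + (0.0081 + 0.5·0.3047²)·9.6573] / (0.3047·√9.6573)
   = [0.697136 + 0.526526] / 0.946892 = 1.292294
d₂ = d₁ − σ√T = 1.292294 − 0.946892 = 0.345402
N(d₁) = 0.901872,  N(d₂) = 0.635104,  e^(−rT) = 0.924757
E₀ = V₀·N(d₁) − D·e^(−rT)·N(d₂)
   = 333.8392·0.901872 − 166.2551·0.924757·0.635104 = 203.435893
B₀ = V₀ − E₀ = 333.8392 − 203.435893 = 130.403307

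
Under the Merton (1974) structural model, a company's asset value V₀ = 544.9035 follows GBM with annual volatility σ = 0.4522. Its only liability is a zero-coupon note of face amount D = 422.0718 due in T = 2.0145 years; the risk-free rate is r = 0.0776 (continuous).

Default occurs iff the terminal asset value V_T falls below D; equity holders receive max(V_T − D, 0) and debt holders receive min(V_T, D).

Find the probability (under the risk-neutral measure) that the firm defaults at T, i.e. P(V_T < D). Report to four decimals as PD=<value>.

d₁ = [ln(V₀/D) + (r + σ²/2)T] / (σ√T)
   = [ln(544.9035/422.0718) + (0.0776 + 0.5·0.4522²)·2.0145] / (0.4522·√2.0145)
   = [0.255433 + 0.362293] / 0.641821 = 0.962458
d₂ = d₁ − σ√T = 0.962458 − 0.641821 = 0.320636
risk-neutral PD = N(−d₂) = N(-0.320636) = 0.374243

PD=0.3742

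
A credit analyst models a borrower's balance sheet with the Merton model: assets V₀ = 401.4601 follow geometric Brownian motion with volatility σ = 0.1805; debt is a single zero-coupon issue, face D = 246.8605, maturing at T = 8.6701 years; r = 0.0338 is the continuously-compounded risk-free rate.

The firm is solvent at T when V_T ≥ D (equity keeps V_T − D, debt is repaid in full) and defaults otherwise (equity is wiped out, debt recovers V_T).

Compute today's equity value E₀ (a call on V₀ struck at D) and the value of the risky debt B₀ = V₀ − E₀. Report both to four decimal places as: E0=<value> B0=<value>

d₁ = [ln(V₀/D) + (r + σ²/2)T] / (σ√T)
   = [ln(401.4601/246.8605) + (0.0338 + 0.5·0.1805²)·8.6701] / (0.1805·√8.6701)
   = [0.486285 + 0.434286] / 0.531483 = 1.732081
d₂ = d₁ − σ√T = 1.732081 − 0.531483 = 1.200598
N(d₁) = 0.958370,  N(d₂) = 0.885046,  e^(−rT) = 0.745985
E₀ = V₀·N(d₁) − D·e^(−rT)·N(d₂)
   = 401.4601·0.958370 − 246.8605·0.745985·0.885046 = 221.762376
B₀ = V₀ − E₀ = 401.4601 − 221.762376 = 179.697724

E0=221.7624 B0=179.6977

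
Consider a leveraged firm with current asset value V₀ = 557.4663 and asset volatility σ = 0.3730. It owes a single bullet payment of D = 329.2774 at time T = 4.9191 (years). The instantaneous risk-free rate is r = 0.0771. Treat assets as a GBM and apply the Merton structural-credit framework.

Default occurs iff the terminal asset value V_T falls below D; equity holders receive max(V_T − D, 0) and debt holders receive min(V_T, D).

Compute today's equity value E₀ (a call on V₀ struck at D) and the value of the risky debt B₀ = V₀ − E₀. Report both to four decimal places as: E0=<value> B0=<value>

d₁ = [ln(V₀/D) + (r + σ²/2)T] / (σ√T)
   = [ln(557.4663/329.2774) + (0.0771 + 0.5·0.3730²)·4.9191] / (0.3730·√4.9191)
   = [0.526501 + 0.721457] / 0.827278 = 1.508511
d₂ = d₁ − σ√T = 1.508511 − 0.827278 = 0.681233
N(d₁) = 0.934288,  N(d₂) = 0.752138,  e^(−rT) = 0.684366
E₀ = V₀·N(d₁) − D·e^(−rT)·N(d₂)
   = 557.4663·0.934288 − 329.2774·0.684366·0.752138 = 351.342714
B₀ = V₀ − E₀ = 557.4663 − 351.342714 = 206.123586

E0=351.3427 B0=206.1236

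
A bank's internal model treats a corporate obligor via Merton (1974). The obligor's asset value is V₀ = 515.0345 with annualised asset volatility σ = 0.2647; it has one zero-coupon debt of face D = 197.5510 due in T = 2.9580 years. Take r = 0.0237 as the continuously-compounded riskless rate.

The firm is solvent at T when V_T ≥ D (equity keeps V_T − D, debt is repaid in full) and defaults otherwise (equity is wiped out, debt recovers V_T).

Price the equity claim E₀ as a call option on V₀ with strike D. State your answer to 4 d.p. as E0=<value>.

E0=331.4252

d₁ = [ln(V₀/D) + (r + σ²/2)T] / (σ√T)
   = [ln(515.0345/197.5510) + (0.0237 + 0.5·0.2647²)·2.9580] / (0.2647·√2.9580)
   = [0.958237 + 0.173732] / 0.455253 = 2.486461
d₂ = d₁ − σ√T = 2.486461 − 0.455253 = 2.031208
N(d₁) = 0.993549,  N(d₂) = 0.978883,  e^(−rT) = 0.932296
E₀ = V₀·N(d₁) − D·e^(−rT)·N(d₂)
   = 515.0345·0.993549 − 197.5510·0.932296·0.978883 = 331.425167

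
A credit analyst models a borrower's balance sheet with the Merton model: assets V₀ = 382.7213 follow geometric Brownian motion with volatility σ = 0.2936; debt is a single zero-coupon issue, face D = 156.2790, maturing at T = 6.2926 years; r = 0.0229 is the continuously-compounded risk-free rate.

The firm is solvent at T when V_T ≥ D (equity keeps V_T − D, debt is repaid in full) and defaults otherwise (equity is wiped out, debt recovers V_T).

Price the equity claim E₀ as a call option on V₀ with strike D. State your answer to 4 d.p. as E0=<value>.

d₁ = [ln(V₀/D) + (r + σ²/2)T] / (σ√T)
   = [ln(382.7213/156.2790) + (0.0229 + 0.5·0.2936²)·6.2926] / (0.2936·√6.2926)
   = [0.895664 + 0.415315] / 0.736497 = 1.780019
d₂ = d₁ − σ√T = 1.780019 − 0.736497 = 1.043521
N(d₁) = 0.962464,  N(d₂) = 0.851647,  e^(−rT) = 0.865801
E₀ = V₀·N(d₁) − D·e^(−rT)·N(d₂)
   = 382.7213·0.962464 − 156.2790·0.865801·0.851647 = 253.122011

E0=253.1220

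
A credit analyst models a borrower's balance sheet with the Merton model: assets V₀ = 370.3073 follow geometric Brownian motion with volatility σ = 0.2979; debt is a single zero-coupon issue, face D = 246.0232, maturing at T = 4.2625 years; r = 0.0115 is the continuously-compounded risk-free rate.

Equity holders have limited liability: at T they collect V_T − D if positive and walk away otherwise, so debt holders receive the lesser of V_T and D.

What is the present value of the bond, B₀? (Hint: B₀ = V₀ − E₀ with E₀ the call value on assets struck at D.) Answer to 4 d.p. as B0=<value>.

B0=210.9126

d₁ = [ln(V₀/D) + (r + σ²/2)T] / (σ√T)
   = [ln(370.3073/246.0232) + (0.0115 + 0.5·0.2979²)·4.2625] / (0.2979·√4.2625)
   = [0.408907 + 0.238155] / 0.615039 = 1.052068
d₂ = d₁ − σ√T = 1.052068 − 0.615039 = 0.437028
N(d₁) = 0.853616,  N(d₂) = 0.668955,  e^(−rT) = 0.952163
E₀ = V₀·N(d₁) − D·e^(−rT)·N(d₂)
   = 370.3073·0.853616 − 246.0232·0.952163·0.668955 = 159.394657
B₀ = V₀ − E₀ = 370.3073 − 159.394657 = 210.912643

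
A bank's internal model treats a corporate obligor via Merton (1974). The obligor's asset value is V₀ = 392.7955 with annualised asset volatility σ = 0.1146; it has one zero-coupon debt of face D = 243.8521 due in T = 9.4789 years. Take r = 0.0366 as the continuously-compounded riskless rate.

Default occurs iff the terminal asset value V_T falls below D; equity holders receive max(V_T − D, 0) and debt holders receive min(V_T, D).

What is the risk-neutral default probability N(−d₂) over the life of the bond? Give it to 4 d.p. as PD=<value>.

d₁ = [ln(V₀/D) + (r + σ²/2)T] / (σ√T)
   = [ln(392.7955/243.8521) + (0.0366 + 0.5·0.1146²)·9.4789] / (0.1146·√9.4789)
   = [0.476727 + 0.409172] / 0.352828 = 2.510849
d₂ = d₁ − σ√T = 2.510849 − 0.352828 = 2.158020
risk-neutral PD = N(−d₂) = N(-2.158020) = 0.015463

PD=0.0155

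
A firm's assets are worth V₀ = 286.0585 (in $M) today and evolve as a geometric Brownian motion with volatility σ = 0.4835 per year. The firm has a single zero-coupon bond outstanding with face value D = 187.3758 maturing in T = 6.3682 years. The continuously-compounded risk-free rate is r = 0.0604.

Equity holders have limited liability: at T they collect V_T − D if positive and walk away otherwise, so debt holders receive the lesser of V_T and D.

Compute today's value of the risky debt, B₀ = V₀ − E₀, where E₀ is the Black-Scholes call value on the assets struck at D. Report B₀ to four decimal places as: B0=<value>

d₁ = [ln(V₀/D) + (r + σ²/2)T] / (σ√T)
   = [ln(286.0585/187.3758) + (0.0604 + 0.5·0.4835²)·6.3682] / (0.4835·√6.3682)
   = [0.423080 + 1.128994] / 1.220126 = 1.272060
d₂ = d₁ − σ√T = 1.272060 − 1.220126 = 0.051933
N(d₁) = 0.898324,  N(d₂) = 0.520709,  e^(−rT) = 0.680696
E₀ = V₀·N(d₁) − D·e^(−rT)·N(d₂)
   = 286.0585·0.898324 − 187.3758·0.680696·0.520709 = 190.558878
B₀ = V₀ − E₀ = 286.0585 − 190.558878 = 95.499622

B0=95.4996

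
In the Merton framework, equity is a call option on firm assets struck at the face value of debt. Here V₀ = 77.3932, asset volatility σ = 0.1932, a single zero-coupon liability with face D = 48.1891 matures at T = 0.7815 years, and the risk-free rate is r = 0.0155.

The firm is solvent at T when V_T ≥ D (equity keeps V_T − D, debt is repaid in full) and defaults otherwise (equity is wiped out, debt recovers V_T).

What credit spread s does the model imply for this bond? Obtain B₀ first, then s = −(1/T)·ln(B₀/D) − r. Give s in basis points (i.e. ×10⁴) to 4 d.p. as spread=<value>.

spread=1.8172

d₁ = [ln(V₀/D) + (r + σ²/2)T] / (σ√T)
   = [ln(77.3932/48.1891) + (0.0155 + 0.5·0.1932²)·0.7815] / (0.1932·√0.7815)
   = [0.473766 + 0.026698] / 0.170794 = 2.930230
d₂ = d₁ − σ√T = 2.930230 − 0.170794 = 2.759436
N(d₁) = 0.998306,  N(d₂) = 0.997105,  e^(−rT) = 0.987960
E₀ = V₀·N(d₁) − D·e^(−rT)·N(d₂)
   = 77.3932·0.998306 − 48.1891·0.987960·0.997105 = 29.791066
B₀ = V₀ − E₀ = 77.3932 − 29.791066 = 47.602134
spread = −(1/T)·ln(B₀/D) − r = −(1/0.7815)·ln(47.602134/48.1891) − 0.0155 = 0.00018172
in basis points: 0.00018172 × 10⁴ = 1.8172 bp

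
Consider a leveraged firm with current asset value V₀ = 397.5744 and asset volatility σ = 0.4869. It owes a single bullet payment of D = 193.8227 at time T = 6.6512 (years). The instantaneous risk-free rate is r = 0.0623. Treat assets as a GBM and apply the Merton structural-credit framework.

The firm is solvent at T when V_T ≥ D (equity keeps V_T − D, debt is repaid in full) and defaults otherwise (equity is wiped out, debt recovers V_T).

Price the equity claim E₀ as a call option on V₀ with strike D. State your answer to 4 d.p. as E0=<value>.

d₁ = [ln(V₀/D) + (r + σ²/2)T] / (σ√T)
   = [ln(397.5744/193.8227) + (0.0623 + 0.5·0.4869²)·6.6512] / (0.4869·√6.6512)
   = [0.718438 + 1.202775] / 1.255711 = 1.529980
d₂ = d₁ − σ√T = 1.529980 − 1.255711 = 0.274269
N(d₁) = 0.936989,  N(d₂) = 0.608061,  e^(−rT) = 0.660757
E₀ = V₀·N(d₁) − D·e^(−rT)·N(d₂)
   = 397.5744·0.936989 − 193.8227·0.660757·0.608061 = 294.648764

E0=294.6488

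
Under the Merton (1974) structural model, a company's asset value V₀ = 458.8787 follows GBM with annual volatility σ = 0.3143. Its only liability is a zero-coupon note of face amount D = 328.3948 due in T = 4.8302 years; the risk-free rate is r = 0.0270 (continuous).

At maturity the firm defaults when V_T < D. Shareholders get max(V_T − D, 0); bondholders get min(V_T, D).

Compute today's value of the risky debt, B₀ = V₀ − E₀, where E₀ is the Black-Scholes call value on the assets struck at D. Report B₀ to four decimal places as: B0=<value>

B0=251.9130

d₁ = [ln(V₀/D) + (r + σ²/2)T] / (σ√T)
   = [ln(458.8787/328.3948) + (0.0270 + 0.5·0.3143²)·4.8302] / (0.3143·√4.8302)
   = [0.334569 + 0.368990] / 0.690760 = 1.018530
d₂ = d₁ − σ√T = 1.018530 − 0.690760 = 0.327770
N(d₁) = 0.845787,  N(d₂) = 0.628457,  e^(−rT) = 0.877731
E₀ = V₀·N(d₁) − D·e^(−rT)·N(d₂)
   = 458.8787·0.845787 − 328.3948·0.877731·0.628457 = 206.965664
B₀ = V₀ − E₀ = 458.8787 − 206.965664 = 251.913036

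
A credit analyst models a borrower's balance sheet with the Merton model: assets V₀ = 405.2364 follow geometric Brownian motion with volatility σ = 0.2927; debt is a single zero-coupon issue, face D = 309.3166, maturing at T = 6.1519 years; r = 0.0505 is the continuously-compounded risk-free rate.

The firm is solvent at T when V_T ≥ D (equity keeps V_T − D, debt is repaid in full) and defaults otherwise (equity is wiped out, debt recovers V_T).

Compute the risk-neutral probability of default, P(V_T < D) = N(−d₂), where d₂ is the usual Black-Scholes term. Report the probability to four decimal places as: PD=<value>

d₁ = [ln(V₀/D) + (r + σ²/2)T] / (σ√T)
   = [ln(405.2364/309.3166) + (0.0505 + 0.5·0.2927²)·6.1519] / (0.2927·√6.1519)
   = [0.270105 + 0.574198] / 0.725985 = 1.162977
d₂ = d₁ − σ√T = 1.162977 − 0.725985 = 0.436992
risk-neutral PD = N(−d₂) = N(-0.436992) = 0.331059

PD=0.3311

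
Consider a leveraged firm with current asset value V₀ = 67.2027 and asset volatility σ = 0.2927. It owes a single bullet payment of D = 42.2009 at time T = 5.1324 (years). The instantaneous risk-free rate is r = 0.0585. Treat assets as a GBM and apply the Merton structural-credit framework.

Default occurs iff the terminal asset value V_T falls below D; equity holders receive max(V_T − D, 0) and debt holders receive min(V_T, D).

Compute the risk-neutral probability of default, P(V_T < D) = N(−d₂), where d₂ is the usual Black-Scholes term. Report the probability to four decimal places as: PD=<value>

PD=0.2053

d₁ = [ln(V₀/D) + (r + σ²/2)T] / (σ√T)
   = [ln(67.2027/42.2009) + (0.0585 + 0.5·0.2927²)·5.1324] / (0.2927·√5.1324)
   = [0.465272 + 0.520100] / 0.663106 = 1.485995
d₂ = d₁ − σ√T = 1.485995 − 0.663106 = 0.822889
risk-neutral PD = N(−d₂) = N(-0.822889) = 0.205286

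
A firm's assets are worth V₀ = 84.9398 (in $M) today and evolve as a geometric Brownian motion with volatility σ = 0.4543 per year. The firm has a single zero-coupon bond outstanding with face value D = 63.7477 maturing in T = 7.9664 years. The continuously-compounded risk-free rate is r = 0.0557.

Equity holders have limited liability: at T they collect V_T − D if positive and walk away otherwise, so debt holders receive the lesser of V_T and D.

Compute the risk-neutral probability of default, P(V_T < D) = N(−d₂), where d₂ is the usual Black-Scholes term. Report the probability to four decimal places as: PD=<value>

PD=0.5284

d₁ = [ln(V₀/D) + (r + σ²/2)T] / (σ√T)
   = [ln(84.9398/63.7477) + (0.0557 + 0.5·0.4543²)·7.9664] / (0.4543·√7.9664)
   = [0.287010 + 1.265815] / 1.282253 = 1.211013
d₂ = d₁ − σ√T = 1.211013 − 1.282253 = -0.071241
risk-neutral PD = N(−d₂) = N(0.071241) = 0.528397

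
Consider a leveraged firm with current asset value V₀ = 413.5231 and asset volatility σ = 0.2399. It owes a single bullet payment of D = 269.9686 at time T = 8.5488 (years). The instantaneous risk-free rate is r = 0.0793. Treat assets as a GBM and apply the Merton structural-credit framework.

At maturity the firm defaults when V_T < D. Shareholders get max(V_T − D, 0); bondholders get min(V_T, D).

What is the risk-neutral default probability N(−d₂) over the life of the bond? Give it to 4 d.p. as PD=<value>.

d₁ = [ln(V₀/D) + (r + σ²/2)T] / (σ√T)
   = [ln(413.5231/269.9686) + (0.0793 + 0.5·0.2399²)·8.5488] / (0.2399·√8.5488)
   = [0.426408 + 0.923920] / 0.701428 = 1.925114
d₂ = d₁ − σ√T = 1.925114 − 0.701428 = 1.223686
risk-neutral PD = N(−d₂) = N(-1.223686) = 0.110535

PD=0.1105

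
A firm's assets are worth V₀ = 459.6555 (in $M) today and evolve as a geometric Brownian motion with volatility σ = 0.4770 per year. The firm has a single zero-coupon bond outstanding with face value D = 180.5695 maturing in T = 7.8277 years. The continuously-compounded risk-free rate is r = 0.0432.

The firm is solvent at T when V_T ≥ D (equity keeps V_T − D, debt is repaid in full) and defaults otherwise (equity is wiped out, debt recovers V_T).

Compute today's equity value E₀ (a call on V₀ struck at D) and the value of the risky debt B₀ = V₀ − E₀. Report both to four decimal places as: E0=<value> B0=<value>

d₁ = [ln(V₀/D) + (r + σ²/2)T] / (σ√T)
   = [ln(459.6555/180.5695) + (0.0432 + 0.5·0.4770²)·7.8277] / (0.4770·√7.8277)
   = [0.934362 + 1.228671] / 1.334552 = 1.620793
d₂ = d₁ − σ√T = 1.620793 − 1.334552 = 0.286241
N(d₁) = 0.947469,  N(d₂) = 0.612653,  e^(−rT) = 0.713084
E₀ = V₀·N(d₁) − D·e^(−rT)·N(d₂)
   = 459.6555·0.947469 − 180.5695·0.713084·0.612653 = 356.623391
B₀ = V₀ − E₀ = 459.6555 − 356.623391 = 103.032109

E0=356.6234 B0=103.0321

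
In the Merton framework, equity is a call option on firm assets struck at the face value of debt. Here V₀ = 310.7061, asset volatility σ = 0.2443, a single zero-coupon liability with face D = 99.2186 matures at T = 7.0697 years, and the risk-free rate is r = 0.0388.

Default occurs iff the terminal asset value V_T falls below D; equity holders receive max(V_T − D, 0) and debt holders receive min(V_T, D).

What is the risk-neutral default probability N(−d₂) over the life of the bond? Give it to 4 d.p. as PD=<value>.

PD=0.0318

d₁ = [ln(V₀/D) + (r + σ²/2)T] / (σ√T)
   = [ln(310.7061/99.2186) + (0.0388 + 0.5·0.2443²)·7.0697] / (0.2443·√7.0697)
   = [1.141522 + 0.485273] / 0.649567 = 2.504430
d₂ = d₁ − σ√T = 2.504430 − 0.649567 = 1.854863
risk-neutral PD = N(−d₂) = N(-1.854863) = 0.031808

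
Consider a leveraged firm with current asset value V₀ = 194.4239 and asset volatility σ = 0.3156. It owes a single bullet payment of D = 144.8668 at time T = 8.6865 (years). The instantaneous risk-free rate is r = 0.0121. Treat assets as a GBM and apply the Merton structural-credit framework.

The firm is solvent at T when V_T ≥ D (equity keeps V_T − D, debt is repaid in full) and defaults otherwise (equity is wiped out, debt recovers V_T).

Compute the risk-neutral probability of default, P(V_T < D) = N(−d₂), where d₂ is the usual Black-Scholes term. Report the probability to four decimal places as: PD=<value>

PD=0.5143

d₁ = [ln(V₀/D) + (r + σ²/2)T] / (σ√T)
   = [ln(194.4239/144.8668) + (0.0121 + 0.5·0.3156²)·8.6865] / (0.3156·√8.6865)
   = [0.294226 + 0.537709] / 0.930164 = 0.894396
d₂ = d₁ − σ√T = 0.894396 − 0.930164 = -0.035767
risk-neutral PD = N(−d₂) = N(0.035767) = 0.514266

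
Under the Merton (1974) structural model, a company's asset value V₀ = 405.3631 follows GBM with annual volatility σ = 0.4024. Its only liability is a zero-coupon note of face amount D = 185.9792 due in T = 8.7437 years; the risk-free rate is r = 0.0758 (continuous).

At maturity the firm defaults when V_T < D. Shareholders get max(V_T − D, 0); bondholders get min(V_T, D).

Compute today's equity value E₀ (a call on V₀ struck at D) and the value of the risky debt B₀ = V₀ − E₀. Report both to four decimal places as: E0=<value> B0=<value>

E0=320.9088 B0=84.4543

d₁ = [ln(V₀/D) + (r + σ²/2)T] / (σ√T)
   = [ln(405.3631/185.9792) + (0.0758 + 0.5·0.4024²)·8.7437] / (0.4024·√8.7437)
   = [0.779148 + 1.370688] / 1.189887 = 1.806757
d₂ = d₁ − σ√T = 1.806757 − 1.189887 = 0.616870
N(d₁) = 0.964600,  N(d₂) = 0.731340,  e^(−rT) = 0.515420
E₀ = V₀·N(d₁) − D·e^(−rT)·N(d₂)
   = 405.3631·0.964600 − 185.9792·0.515420·0.731340 = 320.908822
B₀ = V₀ − E₀ = 405.3631 − 320.908822 = 84.454278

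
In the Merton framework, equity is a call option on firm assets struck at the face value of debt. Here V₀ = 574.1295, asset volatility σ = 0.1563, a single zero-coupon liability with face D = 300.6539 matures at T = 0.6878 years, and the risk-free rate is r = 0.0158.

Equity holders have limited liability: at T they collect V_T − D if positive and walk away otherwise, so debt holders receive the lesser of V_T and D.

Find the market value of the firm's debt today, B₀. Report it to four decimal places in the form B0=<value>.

B0=297.4043

d₁ = [ln(V₀/D) + (r + σ²/2)T] / (σ√T)
   = [ln(574.1295/300.6539) + (0.0158 + 0.5·0.1563²)·0.6878] / (0.1563·√0.6878)
   = [0.646895 + 0.019269] / 0.129625 = 5.139146
d₂ = d₁ − σ√T = 5.139146 − 0.129625 = 5.009521
N(d₁) = 1.000000,  N(d₂) = 1.000000,  e^(−rT) = 0.989192
E₀ = V₀·N(d₁) − D·e^(−rT)·N(d₂)
   = 574.1295·1.000000 − 300.6539·0.989192·1.000000 = 276.725191
B₀ = V₀ − E₀ = 574.1295 − 276.725191 = 297.404309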